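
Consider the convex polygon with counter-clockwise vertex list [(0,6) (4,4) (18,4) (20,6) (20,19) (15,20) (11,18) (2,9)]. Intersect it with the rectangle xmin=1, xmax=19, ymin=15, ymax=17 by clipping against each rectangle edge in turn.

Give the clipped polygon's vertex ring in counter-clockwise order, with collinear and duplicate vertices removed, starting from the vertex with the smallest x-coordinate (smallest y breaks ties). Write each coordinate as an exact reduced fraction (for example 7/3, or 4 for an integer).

1. After x ≥ 1: [(1,15/2) (1,11/2) (4,4) (18,4) (20,6) (20,19) (15,20) (11,18) (2,9)]
2. After x ≤ 19: [(1,15/2) (1,11/2) (4,4) (18,4) (19,5) (19,96/5) (15,20) (11,18) (2,9)]
3. After y ≥ 15: [(19,15) (19,96/5) (15,20) (11,18) (8,15)]
4. After y ≤ 17: [(19,15) (19,17) (10,17) (8,15)]
5. Canonical ring: [(8,15) (19,15) (19,17) (10,17)]

Clipped polygon: [(8,15) (19,15) (19,17) (10,17)]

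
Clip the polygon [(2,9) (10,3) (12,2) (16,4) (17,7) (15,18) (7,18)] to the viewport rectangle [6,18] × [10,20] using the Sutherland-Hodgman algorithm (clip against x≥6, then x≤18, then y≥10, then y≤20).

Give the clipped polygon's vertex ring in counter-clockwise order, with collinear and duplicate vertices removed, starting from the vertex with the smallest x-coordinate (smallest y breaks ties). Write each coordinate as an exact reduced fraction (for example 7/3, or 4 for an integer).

Clipped polygon: [(6,10) (181/11,10) (15,18) (7,18) (6,81/5)]

1. After x ≥ 6: [(6,81/5) (6,6) (10,3) (12,2) (16,4) (17,7) (15,18) (7,18)]
2. After x ≤ 18: [(6,81/5) (6,6) (10,3) (12,2) (16,4) (17,7) (15,18) (7,18)]
3. After y ≥ 10: [(6,81/5) (6,10) (181/11,10) (15,18) (7,18)]
4. After y ≤ 20: [(6,81/5) (6,10) (181/11,10) (15,18) (7,18)]
5. Canonical ring: [(6,10) (181/11,10) (15,18) (7,18) (6,81/5)]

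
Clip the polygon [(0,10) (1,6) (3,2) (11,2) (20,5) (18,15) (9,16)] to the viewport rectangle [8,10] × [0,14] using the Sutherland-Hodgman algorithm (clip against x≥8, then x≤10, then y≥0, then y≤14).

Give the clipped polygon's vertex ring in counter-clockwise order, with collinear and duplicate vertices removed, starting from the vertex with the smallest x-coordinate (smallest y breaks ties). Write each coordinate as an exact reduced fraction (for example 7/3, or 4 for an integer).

Clipped polygon: [(8,2) (10,2) (10,14) (8,14)]

1. After x ≥ 8: [(8,46/3) (8,2) (11,2) (20,5) (18,15) (9,16)]
2. After x ≤ 10: [(8,46/3) (8,2) (10,2) (10,143/9) (9,16)]
3. After y ≥ 0: [(8,46/3) (8,2) (10,2) (10,143/9) (9,16)]
4. After y ≤ 14: [(8,14) (8,2) (10,2) (10,14)]
5. Canonical ring: [(8,2) (10,2) (10,14) (8,14)]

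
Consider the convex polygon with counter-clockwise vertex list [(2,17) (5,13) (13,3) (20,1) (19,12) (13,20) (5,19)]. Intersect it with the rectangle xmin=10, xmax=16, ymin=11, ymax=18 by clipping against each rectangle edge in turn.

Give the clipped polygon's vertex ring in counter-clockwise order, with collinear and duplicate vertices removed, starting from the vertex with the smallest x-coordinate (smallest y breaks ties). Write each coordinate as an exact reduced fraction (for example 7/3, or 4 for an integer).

Clipped polygon: [(10,11) (16,11) (16,16) (29/2,18) (10,18)]

1. After x ≥ 10: [(10,27/4) (13,3) (20,1) (19,12) (13,20) (10,157/8)]
2. After x ≤ 16: [(10,27/4) (13,3) (16,15/7) (16,16) (13,20) (10,157/8)]
3. After y ≥ 11: [(10,11) (16,11) (16,16) (13,20) (10,157/8)]
4. After y ≤ 18: [(10,18) (10,11) (16,11) (16,16) (29/2,18)]
5. Canonical ring: [(10,11) (16,11) (16,16) (29/2,18) (10,18)]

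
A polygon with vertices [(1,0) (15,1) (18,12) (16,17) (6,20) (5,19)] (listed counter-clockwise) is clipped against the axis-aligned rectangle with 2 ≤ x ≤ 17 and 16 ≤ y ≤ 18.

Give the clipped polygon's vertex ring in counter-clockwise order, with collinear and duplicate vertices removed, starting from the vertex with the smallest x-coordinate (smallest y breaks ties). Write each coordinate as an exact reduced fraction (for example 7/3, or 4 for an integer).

Clipped polygon: [(83/19,16) (82/5,16) (16,17) (38/3,18) (91/19,18)]

1. After x ≥ 2: [(2,19/4) (2,1/14) (15,1) (18,12) (16,17) (6,20) (5,19)]
2. After x ≤ 17: [(2,19/4) (2,1/14) (15,1) (17,25/3) (17,29/2) (16,17) (6,20) (5,19)]
3. After y ≥ 16: [(83/19,16) (82/5,16) (16,17) (6,20) (5,19)]
4. After y ≤ 18: [(91/19,18) (83/19,16) (82/5,16) (16,17) (38/3,18)]
5. Canonical ring: [(83/19,16) (82/5,16) (16,17) (38/3,18) (91/19,18)]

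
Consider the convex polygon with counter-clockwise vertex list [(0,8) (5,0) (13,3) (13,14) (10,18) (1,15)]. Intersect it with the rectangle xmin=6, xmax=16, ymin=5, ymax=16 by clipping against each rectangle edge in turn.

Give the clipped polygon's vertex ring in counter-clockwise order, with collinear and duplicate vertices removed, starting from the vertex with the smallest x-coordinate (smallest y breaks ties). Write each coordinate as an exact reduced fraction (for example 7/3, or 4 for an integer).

Clipped polygon: [(6,5) (13,5) (13,14) (23/2,16) (6,16)]

1. After x ≥ 6: [(6,3/8) (13,3) (13,14) (10,18) (6,50/3)]
2. After x ≤ 16: [(6,3/8) (13,3) (13,14) (10,18) (6,50/3)]
3. After y ≥ 5: [(6,5) (13,5) (13,14) (10,18) (6,50/3)]
4. After y ≤ 16: [(6,16) (6,5) (13,5) (13,14) (23/2,16)]
5. Canonical ring: [(6,5) (13,5) (13,14) (23/2,16) (6,16)]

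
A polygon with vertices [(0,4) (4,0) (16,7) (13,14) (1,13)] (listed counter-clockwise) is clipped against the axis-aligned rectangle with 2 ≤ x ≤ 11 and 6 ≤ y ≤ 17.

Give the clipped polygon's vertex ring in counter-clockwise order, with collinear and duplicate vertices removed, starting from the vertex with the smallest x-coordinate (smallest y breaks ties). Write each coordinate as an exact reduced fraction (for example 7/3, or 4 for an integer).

1. After x ≥ 2: [(2,2) (4,0) (16,7) (13,14) (2,157/12)]
2. After x ≤ 11: [(2,2) (4,0) (11,49/12) (11,83/6) (2,157/12)]
3. After y ≥ 6: [(2,6) (11,6) (11,83/6) (2,157/12)]
4. After y ≤ 17: [(2,6) (11,6) (11,83/6) (2,157/12)]
5. Canonical ring: [(2,6) (11,6) (11,83/6) (2,157/12)]

Clipped polygon: [(2,6) (11,6) (11,83/6) (2,157/12)]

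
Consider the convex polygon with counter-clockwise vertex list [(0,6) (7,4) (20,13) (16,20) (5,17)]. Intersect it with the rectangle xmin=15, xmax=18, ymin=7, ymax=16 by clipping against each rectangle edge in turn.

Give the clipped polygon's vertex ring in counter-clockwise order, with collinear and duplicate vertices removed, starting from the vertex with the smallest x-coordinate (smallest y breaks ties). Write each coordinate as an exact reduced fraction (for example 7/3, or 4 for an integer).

Clipped polygon: [(15,124/13) (18,151/13) (18,16) (15,16)]

1. After x ≥ 15: [(15,124/13) (20,13) (16,20) (15,217/11)]
2. After x ≤ 18: [(15,124/13) (18,151/13) (18,33/2) (16,20) (15,217/11)]
3. After y ≥ 7: [(15,124/13) (18,151/13) (18,33/2) (16,20) (15,217/11)]
4. After y ≤ 16: [(15,16) (15,124/13) (18,151/13) (18,16)]
5. Canonical ring: [(15,124/13) (18,151/13) (18,16) (15,16)]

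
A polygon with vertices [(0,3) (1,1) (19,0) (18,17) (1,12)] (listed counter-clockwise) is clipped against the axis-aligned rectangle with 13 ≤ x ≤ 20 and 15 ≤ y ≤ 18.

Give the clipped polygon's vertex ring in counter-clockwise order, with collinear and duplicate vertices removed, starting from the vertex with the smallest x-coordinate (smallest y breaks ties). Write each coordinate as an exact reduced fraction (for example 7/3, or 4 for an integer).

1. After x ≥ 13: [(13,1/3) (19,0) (18,17) (13,264/17)]
2. After x ≤ 20: [(13,1/3) (19,0) (18,17) (13,264/17)]
3. After y ≥ 15: [(13,15) (308/17,15) (18,17) (13,264/17)]
4. After y ≤ 18: [(13,15) (308/17,15) (18,17) (13,264/17)]
5. Canonical ring: [(13,15) (308/17,15) (18,17) (13,264/17)]

Clipped polygon: [(13,15) (308/17,15) (18,17) (13,264/17)]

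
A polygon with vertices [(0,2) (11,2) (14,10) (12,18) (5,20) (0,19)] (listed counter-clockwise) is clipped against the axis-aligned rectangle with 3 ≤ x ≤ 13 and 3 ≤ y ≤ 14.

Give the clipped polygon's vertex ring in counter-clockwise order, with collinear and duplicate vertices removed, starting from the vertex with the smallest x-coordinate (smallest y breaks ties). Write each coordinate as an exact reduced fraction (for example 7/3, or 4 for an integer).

Clipped polygon: [(3,3) (91/8,3) (13,22/3) (13,14) (3,14)]

1. After x ≥ 3: [(3,2) (11,2) (14,10) (12,18) (5,20) (3,98/5)]
2. After x ≤ 13: [(3,2) (11,2) (13,22/3) (13,14) (12,18) (5,20) (3,98/5)]
3. After y ≥ 3: [(3,3) (91/8,3) (13,22/3) (13,14) (12,18) (5,20) (3,98/5)]
4. After y ≤ 14: [(3,14) (3,3) (91/8,3) (13,22/3) (13,14) (13,14)]
5. Canonical ring: [(3,3) (91/8,3) (13,22/3) (13,14) (3,14)]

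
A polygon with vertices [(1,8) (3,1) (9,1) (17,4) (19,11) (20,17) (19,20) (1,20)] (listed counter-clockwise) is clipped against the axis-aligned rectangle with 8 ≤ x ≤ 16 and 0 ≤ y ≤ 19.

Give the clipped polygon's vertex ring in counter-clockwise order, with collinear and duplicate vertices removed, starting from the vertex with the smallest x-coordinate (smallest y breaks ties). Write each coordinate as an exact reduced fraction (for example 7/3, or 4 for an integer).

Clipped polygon: [(8,1) (9,1) (16,29/8) (16,19) (8,19)]

1. After x ≥ 8: [(8,1) (9,1) (17,4) (19,11) (20,17) (19,20) (8,20)]
2. After x ≤ 16: [(8,1) (9,1) (16,29/8) (16,20) (8,20)]
3. After y ≥ 0: [(8,1) (9,1) (16,29/8) (16,20) (8,20)]
4. After y ≤ 19: [(8,19) (8,1) (9,1) (16,29/8) (16,19)]
5. Canonical ring: [(8,1) (9,1) (16,29/8) (16,19) (8,19)]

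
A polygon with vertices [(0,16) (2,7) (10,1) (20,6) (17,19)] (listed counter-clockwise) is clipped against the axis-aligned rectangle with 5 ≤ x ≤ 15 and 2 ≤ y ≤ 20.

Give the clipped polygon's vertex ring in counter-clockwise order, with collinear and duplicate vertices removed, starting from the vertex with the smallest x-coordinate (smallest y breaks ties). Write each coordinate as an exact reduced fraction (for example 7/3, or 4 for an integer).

1. After x ≥ 5: [(5,287/17) (5,19/4) (10,1) (20,6) (17,19)]
2. After x ≤ 15: [(15,317/17) (5,287/17) (5,19/4) (10,1) (15,7/2)]
3. After y ≥ 2: [(15,317/17) (5,287/17) (5,19/4) (26/3,2) (12,2) (15,7/2)]
4. After y ≤ 20: [(15,317/17) (5,287/17) (5,19/4) (26/3,2) (12,2) (15,7/2)]
5. Canonical ring: [(5,19/4) (26/3,2) (12,2) (15,7/2) (15,317/17) (5,287/17)]

Clipped polygon: [(5,19/4) (26/3,2) (12,2) (15,7/2) (15,317/17) (5,287/17)]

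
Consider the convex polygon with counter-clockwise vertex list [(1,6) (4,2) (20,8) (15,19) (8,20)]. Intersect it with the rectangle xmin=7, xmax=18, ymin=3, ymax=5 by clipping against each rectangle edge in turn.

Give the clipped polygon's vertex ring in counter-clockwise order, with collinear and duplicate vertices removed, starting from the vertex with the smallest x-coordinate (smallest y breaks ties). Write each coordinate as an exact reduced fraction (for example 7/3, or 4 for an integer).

1. After x ≥ 7: [(7,18) (7,25/8) (20,8) (15,19) (8,20)]
2. After x ≤ 18: [(7,18) (7,25/8) (18,29/4) (18,62/5) (15,19) (8,20)]
3. After y ≥ 3: [(7,18) (7,25/8) (18,29/4) (18,62/5) (15,19) (8,20)]
4. After y ≤ 5: [(7,5) (7,25/8) (12,5)]
5. Canonical ring: [(7,25/8) (12,5) (7,5)]

Clipped polygon: [(7,25/8) (12,5) (7,5)]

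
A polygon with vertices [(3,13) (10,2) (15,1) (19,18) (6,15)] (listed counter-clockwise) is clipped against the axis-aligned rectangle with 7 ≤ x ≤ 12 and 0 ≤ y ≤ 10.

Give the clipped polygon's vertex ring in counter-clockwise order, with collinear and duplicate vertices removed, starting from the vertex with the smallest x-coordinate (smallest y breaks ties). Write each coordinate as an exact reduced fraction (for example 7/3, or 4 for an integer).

1. After x ≥ 7: [(7,47/7) (10,2) (15,1) (19,18) (7,198/13)]
2. After x ≤ 12: [(7,47/7) (10,2) (12,8/5) (12,213/13) (7,198/13)]
3. After y ≥ 0: [(7,47/7) (10,2) (12,8/5) (12,213/13) (7,198/13)]
4. After y ≤ 10: [(7,10) (7,47/7) (10,2) (12,8/5) (12,10)]
5. Canonical ring: [(7,47/7) (10,2) (12,8/5) (12,10) (7,10)]

Clipped polygon: [(7,47/7) (10,2) (12,8/5) (12,10) (7,10)]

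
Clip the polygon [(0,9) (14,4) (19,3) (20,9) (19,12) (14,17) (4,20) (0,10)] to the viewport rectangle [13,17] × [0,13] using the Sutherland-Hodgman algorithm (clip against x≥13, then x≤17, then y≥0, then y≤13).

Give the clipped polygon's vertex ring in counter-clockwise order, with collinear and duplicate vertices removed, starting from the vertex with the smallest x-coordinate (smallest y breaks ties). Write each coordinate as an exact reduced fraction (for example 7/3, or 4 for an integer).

1. After x ≥ 13: [(13,61/14) (14,4) (19,3) (20,9) (19,12) (14,17) (13,173/10)]
2. After x ≤ 17: [(13,61/14) (14,4) (17,17/5) (17,14) (14,17) (13,173/10)]
3. After y ≥ 0: [(13,61/14) (14,4) (17,17/5) (17,14) (14,17) (13,173/10)]
4. After y ≤ 13: [(13,13) (13,61/14) (14,4) (17,17/5) (17,13)]
5. Canonical ring: [(13,61/14) (14,4) (17,17/5) (17,13) (13,13)]

Clipped polygon: [(13,61/14) (14,4) (17,17/5) (17,13) (13,13)]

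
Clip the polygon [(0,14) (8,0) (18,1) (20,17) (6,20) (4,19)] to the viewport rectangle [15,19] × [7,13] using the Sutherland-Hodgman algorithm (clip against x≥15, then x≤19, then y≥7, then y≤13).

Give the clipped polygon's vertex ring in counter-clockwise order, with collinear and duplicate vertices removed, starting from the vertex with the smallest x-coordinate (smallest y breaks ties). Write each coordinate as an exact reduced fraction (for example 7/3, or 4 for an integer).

1. After x ≥ 15: [(15,7/10) (18,1) (20,17) (15,253/14)]
2. After x ≤ 19: [(15,7/10) (18,1) (19,9) (19,241/14) (15,253/14)]
3. After y ≥ 7: [(15,7) (75/4,7) (19,9) (19,241/14) (15,253/14)]
4. After y ≤ 13: [(15,13) (15,7) (75/4,7) (19,9) (19,13)]
5. Canonical ring: [(15,7) (75/4,7) (19,9) (19,13) (15,13)]

Clipped polygon: [(15,7) (75/4,7) (19,9) (19,13) (15,13)]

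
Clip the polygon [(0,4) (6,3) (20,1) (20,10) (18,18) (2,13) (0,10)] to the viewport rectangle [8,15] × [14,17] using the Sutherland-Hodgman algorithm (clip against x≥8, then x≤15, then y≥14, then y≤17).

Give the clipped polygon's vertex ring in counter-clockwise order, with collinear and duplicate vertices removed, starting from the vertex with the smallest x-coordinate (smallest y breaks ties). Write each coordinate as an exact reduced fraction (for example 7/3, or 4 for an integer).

1. After x ≥ 8: [(8,19/7) (20,1) (20,10) (18,18) (8,119/8)]
2. After x ≤ 15: [(8,19/7) (15,12/7) (15,273/16) (8,119/8)]
3. After y ≥ 14: [(8,14) (15,14) (15,273/16) (8,119/8)]
4. After y ≤ 17: [(8,14) (15,14) (15,17) (74/5,17) (8,119/8)]
5. Canonical ring: [(8,14) (15,14) (15,17) (74/5,17) (8,119/8)]

Clipped polygon: [(8,14) (15,14) (15,17) (74/5,17) (8,119/8)]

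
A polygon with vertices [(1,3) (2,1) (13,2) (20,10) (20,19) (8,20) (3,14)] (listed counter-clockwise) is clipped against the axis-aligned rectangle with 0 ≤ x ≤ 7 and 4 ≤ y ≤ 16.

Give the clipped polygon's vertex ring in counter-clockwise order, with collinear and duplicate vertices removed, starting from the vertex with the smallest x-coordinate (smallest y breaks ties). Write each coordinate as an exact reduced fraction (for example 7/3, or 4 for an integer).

Clipped polygon: [(13/11,4) (7,4) (7,16) (14/3,16) (3,14)]

1. After x ≥ 0: [(1,3) (2,1) (13,2) (20,10) (20,19) (8,20) (3,14)]
2. After x ≤ 7: [(1,3) (2,1) (7,16/11) (7,94/5) (3,14)]
3. After y ≥ 4: [(13/11,4) (7,4) (7,94/5) (3,14)]
4. After y ≤ 16: [(13/11,4) (7,4) (7,16) (14/3,16) (3,14)]
5. Canonical ring: [(13/11,4) (7,4) (7,16) (14/3,16) (3,14)]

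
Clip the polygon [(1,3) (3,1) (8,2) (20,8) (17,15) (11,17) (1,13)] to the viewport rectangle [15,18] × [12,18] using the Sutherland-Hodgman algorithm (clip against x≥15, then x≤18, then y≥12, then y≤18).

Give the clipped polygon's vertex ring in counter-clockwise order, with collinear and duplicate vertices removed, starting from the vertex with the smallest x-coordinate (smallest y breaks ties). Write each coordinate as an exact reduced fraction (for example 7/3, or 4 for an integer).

1. After x ≥ 15: [(15,11/2) (20,8) (17,15) (15,47/3)]
2. After x ≤ 18: [(15,11/2) (18,7) (18,38/3) (17,15) (15,47/3)]
3. After y ≥ 12: [(15,12) (18,12) (18,38/3) (17,15) (15,47/3)]
4. After y ≤ 18: [(15,12) (18,12) (18,38/3) (17,15) (15,47/3)]
5. Canonical ring: [(15,12) (18,12) (18,38/3) (17,15) (15,47/3)]

Clipped polygon: [(15,12) (18,12) (18,38/3) (17,15) (15,47/3)]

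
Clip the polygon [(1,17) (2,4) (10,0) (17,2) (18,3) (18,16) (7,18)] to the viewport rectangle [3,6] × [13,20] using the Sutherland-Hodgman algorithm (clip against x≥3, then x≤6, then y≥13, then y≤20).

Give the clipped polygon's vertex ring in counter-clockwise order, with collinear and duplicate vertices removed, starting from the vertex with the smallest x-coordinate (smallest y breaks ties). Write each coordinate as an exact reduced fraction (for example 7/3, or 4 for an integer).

1. After x ≥ 3: [(3,52/3) (3,7/2) (10,0) (17,2) (18,3) (18,16) (7,18)]
2. After x ≤ 6: [(6,107/6) (3,52/3) (3,7/2) (6,2)]
3. After y ≥ 13: [(6,13) (6,107/6) (3,52/3) (3,13)]
4. After y ≤ 20: [(6,13) (6,107/6) (3,52/3) (3,13)]
5. Canonical ring: [(3,13) (6,13) (6,107/6) (3,52/3)]

Clipped polygon: [(3,13) (6,13) (6,107/6) (3,52/3)]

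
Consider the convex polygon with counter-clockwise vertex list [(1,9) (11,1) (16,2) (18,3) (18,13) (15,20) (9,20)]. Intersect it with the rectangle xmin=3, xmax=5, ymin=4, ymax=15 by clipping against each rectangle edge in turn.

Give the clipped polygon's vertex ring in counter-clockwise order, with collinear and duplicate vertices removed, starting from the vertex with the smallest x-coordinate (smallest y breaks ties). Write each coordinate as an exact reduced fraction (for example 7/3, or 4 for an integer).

Clipped polygon: [(3,37/5) (5,29/5) (5,29/2) (3,47/4)]

1. After x ≥ 3: [(3,47/4) (3,37/5) (11,1) (16,2) (18,3) (18,13) (15,20) (9,20)]
2. After x ≤ 5: [(5,29/2) (3,47/4) (3,37/5) (5,29/5)]
3. After y ≥ 4: [(5,29/2) (3,47/4) (3,37/5) (5,29/5)]
4. After y ≤ 15: [(5,29/2) (3,47/4) (3,37/5) (5,29/5)]
5. Canonical ring: [(3,37/5) (5,29/5) (5,29/2) (3,47/4)]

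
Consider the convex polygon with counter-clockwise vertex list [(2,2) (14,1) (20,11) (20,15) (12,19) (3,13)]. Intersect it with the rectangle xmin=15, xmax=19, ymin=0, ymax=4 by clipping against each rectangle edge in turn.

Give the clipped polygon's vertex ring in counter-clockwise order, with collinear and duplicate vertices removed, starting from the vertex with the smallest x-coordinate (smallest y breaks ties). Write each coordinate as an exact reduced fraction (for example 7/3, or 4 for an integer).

Clipped polygon: [(15,8/3) (79/5,4) (15,4)]

1. After x ≥ 15: [(15,8/3) (20,11) (20,15) (15,35/2)]
2. After x ≤ 19: [(15,8/3) (19,28/3) (19,31/2) (15,35/2)]
3. After y ≥ 0: [(15,8/3) (19,28/3) (19,31/2) (15,35/2)]
4. After y ≤ 4: [(15,4) (15,8/3) (79/5,4)]
5. Canonical ring: [(15,8/3) (79/5,4) (15,4)]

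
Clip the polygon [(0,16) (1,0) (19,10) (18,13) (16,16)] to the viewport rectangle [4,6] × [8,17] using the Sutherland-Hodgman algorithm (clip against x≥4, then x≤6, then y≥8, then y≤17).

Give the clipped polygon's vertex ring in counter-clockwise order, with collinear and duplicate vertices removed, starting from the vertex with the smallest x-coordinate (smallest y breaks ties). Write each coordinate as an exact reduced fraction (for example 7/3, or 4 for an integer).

Clipped polygon: [(4,8) (6,8) (6,16) (4,16)]

1. After x ≥ 4: [(4,16) (4,5/3) (19,10) (18,13) (16,16)]
2. After x ≤ 6: [(6,16) (4,16) (4,5/3) (6,25/9)]
3. After y ≥ 8: [(6,8) (6,16) (4,16) (4,8)]
4. After y ≤ 17: [(6,8) (6,16) (4,16) (4,8)]
5. Canonical ring: [(4,8) (6,8) (6,16) (4,16)]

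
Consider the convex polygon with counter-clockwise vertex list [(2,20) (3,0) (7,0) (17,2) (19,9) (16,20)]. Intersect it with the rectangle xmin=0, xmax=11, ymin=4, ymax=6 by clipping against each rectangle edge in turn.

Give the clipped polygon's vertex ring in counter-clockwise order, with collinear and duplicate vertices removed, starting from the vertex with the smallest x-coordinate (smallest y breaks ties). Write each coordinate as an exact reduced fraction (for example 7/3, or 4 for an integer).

1. After x ≥ 0: [(2,20) (3,0) (7,0) (17,2) (19,9) (16,20)]
2. After x ≤ 11: [(11,20) (2,20) (3,0) (7,0) (11,4/5)]
3. After y ≥ 4: [(11,4) (11,20) (2,20) (14/5,4)]
4. After y ≤ 6: [(11,4) (11,6) (27/10,6) (14/5,4)]
5. Canonical ring: [(27/10,6) (14/5,4) (11,4) (11,6)]

Clipped polygon: [(27/10,6) (14/5,4) (11,4) (11,6)]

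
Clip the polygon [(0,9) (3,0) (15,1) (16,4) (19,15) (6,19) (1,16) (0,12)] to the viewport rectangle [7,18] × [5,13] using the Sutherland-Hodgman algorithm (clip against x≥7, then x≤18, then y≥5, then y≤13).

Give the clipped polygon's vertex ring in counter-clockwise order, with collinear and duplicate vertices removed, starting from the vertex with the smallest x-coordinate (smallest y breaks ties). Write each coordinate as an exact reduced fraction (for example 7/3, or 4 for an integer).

Clipped polygon: [(7,5) (179/11,5) (18,34/3) (18,13) (7,13)]

1. After x ≥ 7: [(7,1/3) (15,1) (16,4) (19,15) (7,243/13)]
2. After x ≤ 18: [(7,1/3) (15,1) (16,4) (18,34/3) (18,199/13) (7,243/13)]
3. After y ≥ 5: [(7,5) (179/11,5) (18,34/3) (18,199/13) (7,243/13)]
4. After y ≤ 13: [(7,13) (7,5) (179/11,5) (18,34/3) (18,13)]
5. Canonical ring: [(7,5) (179/11,5) (18,34/3) (18,13) (7,13)]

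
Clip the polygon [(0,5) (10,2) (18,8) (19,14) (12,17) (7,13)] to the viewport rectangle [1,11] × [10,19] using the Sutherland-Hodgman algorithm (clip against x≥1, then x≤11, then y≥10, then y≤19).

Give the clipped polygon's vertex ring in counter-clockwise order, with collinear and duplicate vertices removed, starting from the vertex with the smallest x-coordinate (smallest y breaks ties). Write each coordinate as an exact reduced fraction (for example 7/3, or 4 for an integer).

1. After x ≥ 1: [(1,43/7) (1,47/10) (10,2) (18,8) (19,14) (12,17) (7,13)]
2. After x ≤ 11: [(1,43/7) (1,47/10) (10,2) (11,11/4) (11,81/5) (7,13)]
3. After y ≥ 10: [(35/8,10) (11,10) (11,81/5) (7,13)]
4. After y ≤ 19: [(35/8,10) (11,10) (11,81/5) (7,13)]
5. Canonical ring: [(35/8,10) (11,10) (11,81/5) (7,13)]

Clipped polygon: [(35/8,10) (11,10) (11,81/5) (7,13)]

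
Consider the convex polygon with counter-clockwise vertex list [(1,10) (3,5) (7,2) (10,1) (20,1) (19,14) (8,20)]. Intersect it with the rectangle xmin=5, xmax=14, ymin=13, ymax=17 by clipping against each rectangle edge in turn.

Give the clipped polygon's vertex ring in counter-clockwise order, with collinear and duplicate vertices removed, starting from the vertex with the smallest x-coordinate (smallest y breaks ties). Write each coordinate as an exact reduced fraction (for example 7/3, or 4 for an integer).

1. After x ≥ 5: [(5,110/7) (5,7/2) (7,2) (10,1) (20,1) (19,14) (8,20)]
2. After x ≤ 14: [(5,110/7) (5,7/2) (7,2) (10,1) (14,1) (14,184/11) (8,20)]
3. After y ≥ 13: [(5,110/7) (5,13) (14,13) (14,184/11) (8,20)]
4. After y ≤ 17: [(59/10,17) (5,110/7) (5,13) (14,13) (14,184/11) (27/2,17)]
5. Canonical ring: [(5,13) (14,13) (14,184/11) (27/2,17) (59/10,17) (5,110/7)]

Clipped polygon: [(5,13) (14,13) (14,184/11) (27/2,17) (59/10,17) (5,110/7)]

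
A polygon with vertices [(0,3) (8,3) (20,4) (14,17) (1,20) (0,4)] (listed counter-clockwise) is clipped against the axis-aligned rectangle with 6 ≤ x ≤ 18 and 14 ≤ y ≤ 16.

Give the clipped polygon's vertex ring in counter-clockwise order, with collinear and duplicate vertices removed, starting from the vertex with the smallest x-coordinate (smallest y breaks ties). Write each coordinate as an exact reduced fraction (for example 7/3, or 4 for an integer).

1. After x ≥ 6: [(6,3) (8,3) (20,4) (14,17) (6,245/13)]
2. After x ≤ 18: [(6,3) (8,3) (18,23/6) (18,25/3) (14,17) (6,245/13)]
3. After y ≥ 14: [(6,14) (200/13,14) (14,17) (6,245/13)]
4. After y ≤ 16: [(6,16) (6,14) (200/13,14) (188/13,16)]
5. Canonical ring: [(6,14) (200/13,14) (188/13,16) (6,16)]

Clipped polygon: [(6,14) (200/13,14) (188/13,16) (6,16)]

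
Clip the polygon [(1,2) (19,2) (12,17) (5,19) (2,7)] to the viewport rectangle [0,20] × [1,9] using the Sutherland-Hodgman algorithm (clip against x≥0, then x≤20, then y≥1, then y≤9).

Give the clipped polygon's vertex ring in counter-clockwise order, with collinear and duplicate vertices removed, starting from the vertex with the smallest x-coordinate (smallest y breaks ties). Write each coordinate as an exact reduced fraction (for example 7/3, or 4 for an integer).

Clipped polygon: [(1,2) (19,2) (236/15,9) (5/2,9) (2,7)]

1. After x ≥ 0: [(1,2) (19,2) (12,17) (5,19) (2,7)]
2. After x ≤ 20: [(1,2) (19,2) (12,17) (5,19) (2,7)]
3. After y ≥ 1: [(1,2) (19,2) (12,17) (5,19) (2,7)]
4. After y ≤ 9: [(1,2) (19,2) (236/15,9) (5/2,9) (2,7)]
5. Canonical ring: [(1,2) (19,2) (236/15,9) (5/2,9) (2,7)]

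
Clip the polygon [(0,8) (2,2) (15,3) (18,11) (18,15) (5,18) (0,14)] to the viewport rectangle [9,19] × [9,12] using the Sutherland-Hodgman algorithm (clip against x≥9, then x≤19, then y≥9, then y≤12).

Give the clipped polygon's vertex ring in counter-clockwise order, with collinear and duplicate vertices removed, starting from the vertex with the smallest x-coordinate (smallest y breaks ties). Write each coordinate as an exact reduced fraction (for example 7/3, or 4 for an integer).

1. After x ≥ 9: [(9,33/13) (15,3) (18,11) (18,15) (9,222/13)]
2. After x ≤ 19: [(9,33/13) (15,3) (18,11) (18,15) (9,222/13)]
3. After y ≥ 9: [(9,9) (69/4,9) (18,11) (18,15) (9,222/13)]
4. After y ≤ 12: [(9,12) (9,9) (69/4,9) (18,11) (18,12)]
5. Canonical ring: [(9,9) (69/4,9) (18,11) (18,12) (9,12)]

Clipped polygon: [(9,9) (69/4,9) (18,11) (18,12) (9,12)]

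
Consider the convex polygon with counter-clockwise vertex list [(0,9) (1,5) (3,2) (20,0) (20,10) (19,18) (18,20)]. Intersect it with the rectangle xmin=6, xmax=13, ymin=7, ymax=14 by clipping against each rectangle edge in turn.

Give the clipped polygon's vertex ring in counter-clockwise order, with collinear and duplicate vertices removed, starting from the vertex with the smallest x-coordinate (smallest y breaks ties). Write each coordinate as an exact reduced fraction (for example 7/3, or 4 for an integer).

1. After x ≥ 6: [(6,38/3) (6,28/17) (20,0) (20,10) (19,18) (18,20)]
2. After x ≤ 13: [(13,305/18) (6,38/3) (6,28/17) (13,14/17)]
3. After y ≥ 7: [(13,7) (13,305/18) (6,38/3) (6,7)]
4. After y ≤ 14: [(13,7) (13,14) (90/11,14) (6,38/3) (6,7)]
5. Canonical ring: [(6,7) (13,7) (13,14) (90/11,14) (6,38/3)]

Clipped polygon: [(6,7) (13,7) (13,14) (90/11,14) (6,38/3)]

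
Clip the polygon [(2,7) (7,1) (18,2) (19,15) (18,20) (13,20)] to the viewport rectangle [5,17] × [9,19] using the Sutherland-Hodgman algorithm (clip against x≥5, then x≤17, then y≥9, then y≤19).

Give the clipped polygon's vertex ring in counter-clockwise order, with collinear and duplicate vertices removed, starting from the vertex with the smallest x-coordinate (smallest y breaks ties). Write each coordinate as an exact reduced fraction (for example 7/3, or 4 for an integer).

1. After x ≥ 5: [(5,116/11) (5,17/5) (7,1) (18,2) (19,15) (18,20) (13,20)]
2. After x ≤ 17: [(5,116/11) (5,17/5) (7,1) (17,21/11) (17,20) (13,20)]
3. After y ≥ 9: [(5,116/11) (5,9) (17,9) (17,20) (13,20)]
4. After y ≤ 19: [(158/13,19) (5,116/11) (5,9) (17,9) (17,19)]
5. Canonical ring: [(5,9) (17,9) (17,19) (158/13,19) (5,116/11)]

Clipped polygon: [(5,9) (17,9) (17,19) (158/13,19) (5,116/11)]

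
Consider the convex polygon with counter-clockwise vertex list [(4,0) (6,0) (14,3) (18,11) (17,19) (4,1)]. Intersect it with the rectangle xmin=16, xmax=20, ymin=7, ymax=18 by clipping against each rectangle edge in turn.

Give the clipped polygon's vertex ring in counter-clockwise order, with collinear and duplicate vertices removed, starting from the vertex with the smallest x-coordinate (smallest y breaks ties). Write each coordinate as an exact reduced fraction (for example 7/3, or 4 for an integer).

Clipped polygon: [(16,7) (18,11) (137/8,18) (293/18,18) (16,229/13)]

1. After x ≥ 16: [(16,7) (18,11) (17,19) (16,229/13)]
2. After x ≤ 20: [(16,7) (18,11) (17,19) (16,229/13)]
3. After y ≥ 7: [(16,7) (18,11) (17,19) (16,229/13)]
4. After y ≤ 18: [(16,7) (18,11) (137/8,18) (293/18,18) (16,229/13)]
5. Canonical ring: [(16,7) (18,11) (137/8,18) (293/18,18) (16,229/13)]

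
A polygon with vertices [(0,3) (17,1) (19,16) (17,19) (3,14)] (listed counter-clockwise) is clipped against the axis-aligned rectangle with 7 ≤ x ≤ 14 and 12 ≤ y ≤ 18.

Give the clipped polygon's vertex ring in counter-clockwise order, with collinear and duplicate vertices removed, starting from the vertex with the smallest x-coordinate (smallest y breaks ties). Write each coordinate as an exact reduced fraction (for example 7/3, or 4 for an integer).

1. After x ≥ 7: [(7,37/17) (17,1) (19,16) (17,19) (7,108/7)]
2. After x ≤ 14: [(7,37/17) (14,23/17) (14,251/14) (7,108/7)]
3. After y ≥ 12: [(7,12) (14,12) (14,251/14) (7,108/7)]
4. After y ≤ 18: [(7,12) (14,12) (14,251/14) (7,108/7)]
5. Canonical ring: [(7,12) (14,12) (14,251/14) (7,108/7)]

Clipped polygon: [(7,12) (14,12) (14,251/14) (7,108/7)]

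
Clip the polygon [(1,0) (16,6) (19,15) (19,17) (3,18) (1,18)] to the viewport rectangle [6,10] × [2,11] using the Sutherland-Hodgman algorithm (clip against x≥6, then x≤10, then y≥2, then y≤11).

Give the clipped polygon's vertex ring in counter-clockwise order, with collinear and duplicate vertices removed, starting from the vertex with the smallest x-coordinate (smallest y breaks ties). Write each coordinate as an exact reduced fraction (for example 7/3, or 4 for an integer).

1. After x ≥ 6: [(6,2) (16,6) (19,15) (19,17) (6,285/16)]
2. After x ≤ 10: [(6,2) (10,18/5) (10,281/16) (6,285/16)]
3. After y ≥ 2: [(6,2) (10,18/5) (10,281/16) (6,285/16)]
4. After y ≤ 11: [(6,11) (6,2) (10,18/5) (10,11)]
5. Canonical ring: [(6,2) (10,18/5) (10,11) (6,11)]

Clipped polygon: [(6,2) (10,18/5) (10,11) (6,11)]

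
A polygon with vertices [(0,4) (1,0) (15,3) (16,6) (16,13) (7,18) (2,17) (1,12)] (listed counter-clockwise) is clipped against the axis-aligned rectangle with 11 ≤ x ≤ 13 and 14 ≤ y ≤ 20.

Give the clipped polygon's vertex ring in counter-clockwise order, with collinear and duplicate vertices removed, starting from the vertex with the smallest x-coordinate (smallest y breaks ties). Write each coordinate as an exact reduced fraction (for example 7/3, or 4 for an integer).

1. After x ≥ 11: [(11,15/7) (15,3) (16,6) (16,13) (11,142/9)]
2. After x ≤ 13: [(11,15/7) (13,18/7) (13,44/3) (11,142/9)]
3. After y ≥ 14: [(11,14) (13,14) (13,44/3) (11,142/9)]
4. After y ≤ 20: [(11,14) (13,14) (13,44/3) (11,142/9)]
5. Canonical ring: [(11,14) (13,14) (13,44/3) (11,142/9)]

Clipped polygon: [(11,14) (13,14) (13,44/3) (11,142/9)]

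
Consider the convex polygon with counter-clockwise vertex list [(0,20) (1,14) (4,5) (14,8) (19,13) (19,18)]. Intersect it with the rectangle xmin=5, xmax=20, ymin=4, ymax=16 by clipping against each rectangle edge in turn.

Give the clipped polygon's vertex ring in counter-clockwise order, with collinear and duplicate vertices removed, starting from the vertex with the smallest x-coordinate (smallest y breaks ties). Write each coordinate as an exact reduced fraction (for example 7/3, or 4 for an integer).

1. After x ≥ 5: [(5,370/19) (5,53/10) (14,8) (19,13) (19,18)]
2. After x ≤ 20: [(5,370/19) (5,53/10) (14,8) (19,13) (19,18)]
3. After y ≥ 4: [(5,370/19) (5,53/10) (14,8) (19,13) (19,18)]
4. After y ≤ 16: [(5,16) (5,53/10) (14,8) (19,13) (19,16)]
5. Canonical ring: [(5,53/10) (14,8) (19,13) (19,16) (5,16)]

Clipped polygon: [(5,53/10) (14,8) (19,13) (19,16) (5,16)]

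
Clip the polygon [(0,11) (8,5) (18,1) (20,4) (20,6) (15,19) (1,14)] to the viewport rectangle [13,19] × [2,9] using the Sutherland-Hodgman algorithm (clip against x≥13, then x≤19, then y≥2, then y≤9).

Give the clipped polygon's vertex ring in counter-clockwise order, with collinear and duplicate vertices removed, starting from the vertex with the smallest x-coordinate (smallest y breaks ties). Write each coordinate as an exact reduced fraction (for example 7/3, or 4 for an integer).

1. After x ≥ 13: [(13,3) (18,1) (20,4) (20,6) (15,19) (13,128/7)]
2. After x ≤ 19: [(13,3) (18,1) (19,5/2) (19,43/5) (15,19) (13,128/7)]
3. After y ≥ 2: [(13,3) (31/2,2) (56/3,2) (19,5/2) (19,43/5) (15,19) (13,128/7)]
4. After y ≤ 9: [(13,9) (13,3) (31/2,2) (56/3,2) (19,5/2) (19,43/5) (245/13,9)]
5. Canonical ring: [(13,3) (31/2,2) (56/3,2) (19,5/2) (19,43/5) (245/13,9) (13,9)]

Clipped polygon: [(13,3) (31/2,2) (56/3,2) (19,5/2) (19,43/5) (245/13,9) (13,9)]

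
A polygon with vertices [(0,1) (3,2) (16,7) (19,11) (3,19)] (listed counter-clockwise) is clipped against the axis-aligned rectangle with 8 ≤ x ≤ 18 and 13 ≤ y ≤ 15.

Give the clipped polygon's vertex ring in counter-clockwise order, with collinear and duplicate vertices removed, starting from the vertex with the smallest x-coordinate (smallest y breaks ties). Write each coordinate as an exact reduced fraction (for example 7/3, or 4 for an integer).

Clipped polygon: [(8,13) (15,13) (11,15) (8,15)]

1. After x ≥ 8: [(8,51/13) (16,7) (19,11) (8,33/2)]
2. After x ≤ 18: [(8,51/13) (16,7) (18,29/3) (18,23/2) (8,33/2)]
3. After y ≥ 13: [(8,13) (15,13) (8,33/2)]
4. After y ≤ 15: [(8,15) (8,13) (15,13) (11,15)]
5. Canonical ring: [(8,13) (15,13) (11,15) (8,15)]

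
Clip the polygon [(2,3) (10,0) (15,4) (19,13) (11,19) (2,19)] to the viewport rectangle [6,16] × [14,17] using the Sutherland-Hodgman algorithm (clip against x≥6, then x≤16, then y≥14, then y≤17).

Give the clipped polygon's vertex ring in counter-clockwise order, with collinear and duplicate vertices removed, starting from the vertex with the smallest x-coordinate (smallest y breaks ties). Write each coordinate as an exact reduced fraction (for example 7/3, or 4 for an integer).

1. After x ≥ 6: [(6,3/2) (10,0) (15,4) (19,13) (11,19) (6,19)]
2. After x ≤ 16: [(6,3/2) (10,0) (15,4) (16,25/4) (16,61/4) (11,19) (6,19)]
3. After y ≥ 14: [(6,14) (16,14) (16,61/4) (11,19) (6,19)]
4. After y ≤ 17: [(6,17) (6,14) (16,14) (16,61/4) (41/3,17)]
5. Canonical ring: [(6,14) (16,14) (16,61/4) (41/3,17) (6,17)]

Clipped polygon: [(6,14) (16,14) (16,61/4) (41/3,17) (6,17)]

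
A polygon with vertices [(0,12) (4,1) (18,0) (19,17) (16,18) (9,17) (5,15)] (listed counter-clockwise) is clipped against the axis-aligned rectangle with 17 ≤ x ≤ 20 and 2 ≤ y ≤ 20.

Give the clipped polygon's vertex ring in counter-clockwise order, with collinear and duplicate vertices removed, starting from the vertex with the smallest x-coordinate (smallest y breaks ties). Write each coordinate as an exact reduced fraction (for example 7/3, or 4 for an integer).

1. After x ≥ 17: [(17,1/14) (18,0) (19,17) (17,53/3)]
2. After x ≤ 20: [(17,1/14) (18,0) (19,17) (17,53/3)]
3. After y ≥ 2: [(17,2) (308/17,2) (19,17) (17,53/3)]
4. After y ≤ 20: [(17,2) (308/17,2) (19,17) (17,53/3)]
5. Canonical ring: [(17,2) (308/17,2) (19,17) (17,53/3)]

Clipped polygon: [(17,2) (308/17,2) (19,17) (17,53/3)]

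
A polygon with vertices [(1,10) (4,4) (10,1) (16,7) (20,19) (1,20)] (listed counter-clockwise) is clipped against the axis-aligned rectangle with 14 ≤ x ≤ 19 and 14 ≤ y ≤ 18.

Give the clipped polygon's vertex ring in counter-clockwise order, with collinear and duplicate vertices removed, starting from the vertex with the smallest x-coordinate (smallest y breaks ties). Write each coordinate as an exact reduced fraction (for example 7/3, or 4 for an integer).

Clipped polygon: [(14,14) (55/3,14) (19,16) (19,18) (14,18)]

1. After x ≥ 14: [(14,5) (16,7) (20,19) (14,367/19)]
2. After x ≤ 19: [(14,5) (16,7) (19,16) (19,362/19) (14,367/19)]
3. After y ≥ 14: [(14,14) (55/3,14) (19,16) (19,362/19) (14,367/19)]
4. After y ≤ 18: [(14,18) (14,14) (55/3,14) (19,16) (19,18)]
5. Canonical ring: [(14,14) (55/3,14) (19,16) (19,18) (14,18)]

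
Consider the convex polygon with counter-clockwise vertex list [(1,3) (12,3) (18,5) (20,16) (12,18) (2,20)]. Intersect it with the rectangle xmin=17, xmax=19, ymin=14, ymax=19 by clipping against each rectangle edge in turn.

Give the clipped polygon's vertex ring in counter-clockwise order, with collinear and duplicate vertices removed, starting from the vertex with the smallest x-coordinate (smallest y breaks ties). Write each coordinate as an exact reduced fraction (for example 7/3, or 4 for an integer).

1. After x ≥ 17: [(17,14/3) (18,5) (20,16) (17,67/4)]
2. After x ≤ 19: [(17,14/3) (18,5) (19,21/2) (19,65/4) (17,67/4)]
3. After y ≥ 14: [(17,14) (19,14) (19,65/4) (17,67/4)]
4. After y ≤ 19: [(17,14) (19,14) (19,65/4) (17,67/4)]
5. Canonical ring: [(17,14) (19,14) (19,65/4) (17,67/4)]

Clipped polygon: [(17,14) (19,14) (19,65/4) (17,67/4)]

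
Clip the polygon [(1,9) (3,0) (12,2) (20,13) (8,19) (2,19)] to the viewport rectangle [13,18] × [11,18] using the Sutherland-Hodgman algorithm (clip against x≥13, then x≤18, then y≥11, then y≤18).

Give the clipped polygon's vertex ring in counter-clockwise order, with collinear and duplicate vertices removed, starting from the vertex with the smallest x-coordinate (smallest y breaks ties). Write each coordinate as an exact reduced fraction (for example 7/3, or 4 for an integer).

Clipped polygon: [(13,11) (18,11) (18,14) (13,33/2)]

1. After x ≥ 13: [(13,27/8) (20,13) (13,33/2)]
2. After x ≤ 18: [(13,27/8) (18,41/4) (18,14) (13,33/2)]
3. After y ≥ 11: [(13,11) (18,11) (18,14) (13,33/2)]
4. After y ≤ 18: [(13,11) (18,11) (18,14) (13,33/2)]
5. Canonical ring: [(13,11) (18,11) (18,14) (13,33/2)]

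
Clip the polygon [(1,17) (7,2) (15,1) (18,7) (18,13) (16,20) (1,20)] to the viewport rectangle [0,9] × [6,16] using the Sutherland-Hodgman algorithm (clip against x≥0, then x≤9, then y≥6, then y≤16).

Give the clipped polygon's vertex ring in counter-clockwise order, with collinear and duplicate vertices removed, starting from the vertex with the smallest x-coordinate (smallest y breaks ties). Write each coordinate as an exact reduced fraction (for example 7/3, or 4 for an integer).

Clipped polygon: [(7/5,16) (27/5,6) (9,6) (9,16)]

1. After x ≥ 0: [(1,17) (7,2) (15,1) (18,7) (18,13) (16,20) (1,20)]
2. After x ≤ 9: [(1,17) (7,2) (9,7/4) (9,20) (1,20)]
3. After y ≥ 6: [(1,17) (27/5,6) (9,6) (9,20) (1,20)]
4. After y ≤ 16: [(7/5,16) (27/5,6) (9,6) (9,16)]
5. Canonical ring: [(7/5,16) (27/5,6) (9,6) (9,16)]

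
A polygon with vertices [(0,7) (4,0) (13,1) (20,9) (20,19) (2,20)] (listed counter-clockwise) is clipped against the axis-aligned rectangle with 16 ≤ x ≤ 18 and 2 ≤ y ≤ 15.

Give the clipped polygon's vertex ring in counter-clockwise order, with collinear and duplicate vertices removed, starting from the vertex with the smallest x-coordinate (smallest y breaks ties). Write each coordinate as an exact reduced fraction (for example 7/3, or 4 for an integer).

Clipped polygon: [(16,31/7) (18,47/7) (18,15) (16,15)]

1. After x ≥ 16: [(16,31/7) (20,9) (20,19) (16,173/9)]
2. After x ≤ 18: [(16,31/7) (18,47/7) (18,172/9) (16,173/9)]
3. After y ≥ 2: [(16,31/7) (18,47/7) (18,172/9) (16,173/9)]
4. After y ≤ 15: [(16,15) (16,31/7) (18,47/7) (18,15)]
5. Canonical ring: [(16,31/7) (18,47/7) (18,15) (16,15)]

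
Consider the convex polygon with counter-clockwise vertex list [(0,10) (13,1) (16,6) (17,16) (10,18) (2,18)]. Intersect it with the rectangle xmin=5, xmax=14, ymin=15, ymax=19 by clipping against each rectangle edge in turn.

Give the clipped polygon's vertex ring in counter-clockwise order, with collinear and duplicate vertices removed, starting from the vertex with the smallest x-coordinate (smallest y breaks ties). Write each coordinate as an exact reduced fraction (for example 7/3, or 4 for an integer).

Clipped polygon: [(5,15) (14,15) (14,118/7) (10,18) (5,18)]

1. After x ≥ 5: [(5,85/13) (13,1) (16,6) (17,16) (10,18) (5,18)]
2. After x ≤ 14: [(5,85/13) (13,1) (14,8/3) (14,118/7) (10,18) (5,18)]
3. After y ≥ 15: [(5,15) (14,15) (14,118/7) (10,18) (5,18)]
4. After y ≤ 19: [(5,15) (14,15) (14,118/7) (10,18) (5,18)]
5. Canonical ring: [(5,15) (14,15) (14,118/7) (10,18) (5,18)]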